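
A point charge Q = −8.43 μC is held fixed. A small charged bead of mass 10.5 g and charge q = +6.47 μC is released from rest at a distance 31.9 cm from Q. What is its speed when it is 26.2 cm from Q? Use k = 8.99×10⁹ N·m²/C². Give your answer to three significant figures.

Only the electrostatic force acts, so mechanical energy is conserved: ½mv² = U₁ − U₂ = kQq(1/r₁ − 1/r₂).
U₁ − U₂ = (8.99×10⁹ N·m²/C²)(-8.43×10⁻⁶ C)(6.47×10⁻⁶ C)(1/0.319 − 1/0.262) = 0.334 J.
v = √(2·0.334/0.0105) = 7.98 m/s.

7.98 m/s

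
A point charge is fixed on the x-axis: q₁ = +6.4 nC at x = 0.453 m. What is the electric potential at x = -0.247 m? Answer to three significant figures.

82.2 V

Electric potential is a scalar, so the contributions from each charge add algebraically: V = Σ kqᵢ/rᵢ.
V = k[(6.40×10⁻⁹)/(0.700)] = 82.2 V.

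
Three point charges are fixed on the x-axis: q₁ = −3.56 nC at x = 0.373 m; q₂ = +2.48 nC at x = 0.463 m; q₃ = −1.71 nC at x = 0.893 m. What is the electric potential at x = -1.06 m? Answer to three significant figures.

-15.6 V

Electric potential is a scalar, so the contributions from each charge add algebraically: V = Σ kqᵢ/rᵢ.
Distances from the field point to each charge: r₁ = 1.43 m, r₂ = 1.52 m, r₃ = 1.95 m.
V = k[(-3.56×10⁻⁹)/(1.43) + (2.48×10⁻⁹)/(1.52) + (-1.71×10⁻⁹)/(1.95)] = -15.6 V.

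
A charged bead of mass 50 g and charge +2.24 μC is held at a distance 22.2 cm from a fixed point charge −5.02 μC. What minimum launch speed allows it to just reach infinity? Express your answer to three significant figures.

4.27 m/s

To just escape, total mechanical energy must reach zero at infinity: ½mv²_min + U = 0, so ½mv²_min = −U = |kQq|/r.
|U| = |kQq|/r = (8.99×10⁹ N·m²/C²)(5.02×10⁻⁶)(2.24×10⁻⁶)/(0.222) = 0.455 J.
v_min = √(2|U|/m) = √(2·0.455/0.0500) = 4.27 m/s.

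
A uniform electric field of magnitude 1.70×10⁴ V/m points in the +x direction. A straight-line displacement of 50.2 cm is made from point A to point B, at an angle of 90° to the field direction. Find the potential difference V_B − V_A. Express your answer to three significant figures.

0 V

Only the component of displacement along E changes the potential: ΔV = −E·d·cosθ.
ΔV = −(1.70×10⁴ V/m)(0.502 m)cos90° = 0 V.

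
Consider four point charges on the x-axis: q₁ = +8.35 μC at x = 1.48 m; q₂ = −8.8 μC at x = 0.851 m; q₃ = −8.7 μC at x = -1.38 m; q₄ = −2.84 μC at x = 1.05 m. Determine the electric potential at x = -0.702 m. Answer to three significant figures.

-1.46×10⁵ V

The total potential is the scalar sum of each charge's contribution, V = Σ kqᵢ/rᵢ.
Distances from the field point to each charge: r₁ = 2.18 m, r₂ = 1.55 m, r₃ = 0.678 m, r₄ = 1.75 m.
V = k[(8.35×10⁻⁶)/(2.18) + (-8.80×10⁻⁶)/(1.55) + (-8.70×10⁻⁶)/(0.678) + (-2.84×10⁻⁶)/(1.75)] = -1.46×10⁵ V.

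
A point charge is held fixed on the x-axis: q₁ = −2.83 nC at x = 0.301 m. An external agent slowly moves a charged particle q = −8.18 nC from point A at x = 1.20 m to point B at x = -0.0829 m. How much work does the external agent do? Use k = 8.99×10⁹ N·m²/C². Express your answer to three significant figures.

3.11×10⁻⁷ J

For quasistatic motion the external work equals the change in potential energy: W_ext = qΔV = q(V_B − V_A).
At A: distance to the source charge is 0.899 m; V_A = kq₁/r = -28.3 V.
At B: distance to the source charge is 0.384 m; V_B = kq₁/r = -66.3 V.
ΔV = V_B − V_A = -38.0 V.
W_ext = qΔV = (-8.18×10⁻⁹ C)(-38.0 V) = 3.11×10⁻⁷ J.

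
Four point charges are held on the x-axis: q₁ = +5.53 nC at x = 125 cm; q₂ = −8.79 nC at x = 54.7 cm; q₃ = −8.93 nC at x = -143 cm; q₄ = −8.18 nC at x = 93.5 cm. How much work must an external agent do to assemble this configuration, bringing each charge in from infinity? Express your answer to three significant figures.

The assembly work is the sum of pairwise potential energies, U = Σ_{i<j} kqᵢqⱼ/rᵢⱼ.
Pair separations: r₁₂ = 0.703 m, r₁₃ = 2.68 m, r₁₄ = 0.315 m, r₂₃ = 1.98 m, r₂₄ = 0.388 m, r₃₄ = 2.37 m.
Summing all 6 pair terms gives U = 2.22×10⁻⁷ J.

2.22×10⁻⁷ J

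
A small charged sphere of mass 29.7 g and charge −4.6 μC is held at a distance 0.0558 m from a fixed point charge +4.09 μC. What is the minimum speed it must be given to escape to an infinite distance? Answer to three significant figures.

14.3 m/s

To just escape, total mechanical energy must reach zero at infinity: ½mv²_min + U = 0, so ½mv²_min = −U = |kQq|/r.
|U| = |kQq|/r = (8.99×10⁹ N·m²/C²)(4.09×10⁻⁶)(4.60×10⁻⁶)/(0.0558) = 3.03 J.
v_min = √(2|U|/m) = √(2·3.03/0.0297) = 14.3 m/s.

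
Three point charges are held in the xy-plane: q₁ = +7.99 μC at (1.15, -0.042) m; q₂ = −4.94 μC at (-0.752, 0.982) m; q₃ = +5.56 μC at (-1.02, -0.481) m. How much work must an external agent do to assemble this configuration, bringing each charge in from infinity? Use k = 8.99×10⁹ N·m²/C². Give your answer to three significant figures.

The work to assemble the configuration equals its total potential energy, U = Σ kqᵢqⱼ/rᵢⱼ over all pairs.
Pair separations: r₁₂ = 2.16 m, r₁₃ = 2.21 m, r₂₃ = 1.49 m.
U = (-0.164) + (0.180) + (-0.166) = -0.150 J.

-0.150 J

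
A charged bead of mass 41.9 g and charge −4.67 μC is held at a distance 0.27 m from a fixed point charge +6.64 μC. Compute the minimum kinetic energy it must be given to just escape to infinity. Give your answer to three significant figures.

1.03 J

To just escape, total mechanical energy must reach zero at infinity: ½mv²_min + U = 0, so ½mv²_min = −U = |kQq|/r.
|U| = |kQq|/r = (8.99×10⁹ N·m²/C²)(6.64×10⁻⁶)(4.67×10⁻⁶)/(0.270) = 1.03 J.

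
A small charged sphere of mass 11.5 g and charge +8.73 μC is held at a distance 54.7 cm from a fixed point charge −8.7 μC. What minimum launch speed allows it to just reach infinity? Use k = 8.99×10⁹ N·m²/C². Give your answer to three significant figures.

To just escape, total mechanical energy must reach zero at infinity: ½mv²_min + U = 0, so ½mv²_min = −U = |kQq|/r.
|U| = |kQq|/r = (8.99×10⁹ N·m²/C²)(8.70×10⁻⁶)(8.73×10⁻⁶)/(0.547) = 1.25 J.
v_min = √(2|U|/m) = √(2·1.25/0.0115) = 14.7 m/s.

14.7 m/s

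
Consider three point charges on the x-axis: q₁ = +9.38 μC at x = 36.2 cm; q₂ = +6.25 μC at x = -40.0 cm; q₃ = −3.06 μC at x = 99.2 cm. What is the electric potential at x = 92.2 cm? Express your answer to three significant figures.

Electric potential is a scalar, so the contributions from each charge add algebraically: V = Σ kqᵢ/rᵢ.
Distances from the field point to each charge: r₁ = 0.560 m, r₂ = 1.32 m, r₃ = 0.0700 m.
V = k[(9.38×10⁻⁶)/(0.560) + (6.25×10⁻⁶)/(1.32) + (-3.06×10⁻⁶)/(0.0700)] = -2.00×10⁵ V.

-2.00×10⁵ V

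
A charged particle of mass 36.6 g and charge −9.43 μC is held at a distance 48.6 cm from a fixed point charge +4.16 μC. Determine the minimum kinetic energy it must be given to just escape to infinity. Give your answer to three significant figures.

To just escape, total mechanical energy must reach zero at infinity: ½mv²_min + U = 0, so ½mv²_min = −U = |kQq|/r.
|U| = |kQq|/r = (8.99×10⁹ N·m²/C²)(4.16×10⁻⁶)(9.43×10⁻⁶)/(0.486) = 0.726 J.

0.726 J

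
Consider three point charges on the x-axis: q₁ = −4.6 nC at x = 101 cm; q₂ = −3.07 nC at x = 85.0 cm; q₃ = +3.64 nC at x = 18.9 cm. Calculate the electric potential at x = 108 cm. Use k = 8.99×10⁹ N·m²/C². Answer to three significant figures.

-674 V

Electric potential is a scalar, so the contributions from each charge add algebraically: V = Σ kqᵢ/rᵢ.
Distances from the field point to each charge: r₁ = 0.0700 m, r₂ = 0.230 m, r₃ = 0.891 m.
V = k[(-4.60×10⁻⁹)/(0.0700) + (-3.07×10⁻⁹)/(0.230) + (3.64×10⁻⁹)/(0.891)] = -674 V.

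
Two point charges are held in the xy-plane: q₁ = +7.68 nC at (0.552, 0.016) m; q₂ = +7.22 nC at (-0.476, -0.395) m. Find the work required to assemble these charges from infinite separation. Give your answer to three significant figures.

4.50×10⁻⁷ J

The assembly work is the sum of pairwise potential energies, U = Σ_{i<j} kqᵢqⱼ/rᵢⱼ.
Pair separations: r₁₂ = 1.11 m.
U = (4.50×10⁻⁷) = 4.50×10⁻⁷ J.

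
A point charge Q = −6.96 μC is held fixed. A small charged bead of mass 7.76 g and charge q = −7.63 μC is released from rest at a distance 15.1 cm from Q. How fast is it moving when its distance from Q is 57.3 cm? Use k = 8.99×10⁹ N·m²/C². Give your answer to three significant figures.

24.5 m/s

Only the electrostatic force acts, so mechanical energy is conserved: ½mv² = U₁ − U₂ = kQq(1/r₁ − 1/r₂).
U₁ − U₂ = (8.99×10⁹ N·m²/C²)(-6.96×10⁻⁶ C)(-7.63×10⁻⁶ C)(1/0.151 − 1/0.573) = 2.33 J.
v = √(2·2.33/7.76×10⁻³) = 24.5 m/s.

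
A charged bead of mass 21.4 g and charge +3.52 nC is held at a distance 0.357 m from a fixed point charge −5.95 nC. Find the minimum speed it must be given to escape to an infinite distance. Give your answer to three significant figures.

To just escape, total mechanical energy must reach zero at infinity: ½mv²_min + U = 0, so ½mv²_min = −U = |kQq|/r.
|U| = |kQq|/r = (8.99×10⁹ N·m²/C²)(5.95×10⁻⁹)(3.52×10⁻⁹)/(0.357) = 5.27×10⁻⁷ J.
v_min = √(2|U|/m) = √(2·5.27×10⁻⁷/0.0214) = 7.02×10⁻³ m/s.

7.02×10⁻³ m/s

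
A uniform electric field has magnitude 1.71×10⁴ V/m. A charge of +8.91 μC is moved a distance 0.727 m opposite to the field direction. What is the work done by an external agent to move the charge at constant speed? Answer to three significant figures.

The potential change for a displacement 0.727 m opposite to the field direction is ΔV = +Ed = 1.24×10⁴ V.
W_ext = qΔV = 0.111 J.

0.111 J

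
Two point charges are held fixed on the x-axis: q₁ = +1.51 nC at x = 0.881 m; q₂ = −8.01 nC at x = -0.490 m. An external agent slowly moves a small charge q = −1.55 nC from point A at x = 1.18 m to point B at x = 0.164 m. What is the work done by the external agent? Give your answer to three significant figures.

1.45×10⁻⁷ J

For quasistatic motion the external work equals the change in potential energy: W_ext = qΔV = q(V_B − V_A).
At A: distances to the source charges are 0.299 m, 1.67 m; V_A = Σ kqᵢ/rᵢ = 2.28 V.
At B: distances to the source charges are 0.717 m, 0.654 m; V_B = Σ kqᵢ/rᵢ = -91.2 V.
ΔV = V_B − V_A = -93.5 V.
W_ext = qΔV = (-1.55×10⁻⁹ C)(-93.5 V) = 1.45×10⁻⁷ J.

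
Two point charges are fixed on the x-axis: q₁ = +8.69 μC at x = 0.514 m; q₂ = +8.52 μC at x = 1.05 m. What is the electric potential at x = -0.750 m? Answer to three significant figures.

1.04×10⁵ V

Electric potential is a scalar, so the contributions from each charge add algebraically: V = Σ kqᵢ/rᵢ.
Distances from the field point to each charge: r₁ = 1.26 m, r₂ = 1.80 m.
V = k[(8.69×10⁻⁶)/(1.26) + (8.52×10⁻⁶)/(1.80)] = 1.04×10⁵ V.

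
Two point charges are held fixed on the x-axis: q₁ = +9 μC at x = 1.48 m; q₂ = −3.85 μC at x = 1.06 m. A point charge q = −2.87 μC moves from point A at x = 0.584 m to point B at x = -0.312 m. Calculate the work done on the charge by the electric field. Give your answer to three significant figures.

6.70×10⁻³ J

The work done by the electric force is W_field = −ΔU = −q(V_B − V_A) = q(V_A − V_B).
At A: distances to the source charges are 0.896 m, 0.476 m; V_A = Σ kqᵢ/rᵢ = 1.76×10⁴ V.
At B: distances to the source charges are 1.79 m, 1.37 m; V_B = Σ kqᵢ/rᵢ = 1.99×10⁴ V.
ΔV = V_B − V_A = 2340 V.
W_field = −qΔV = −(-2.87×10⁻⁶ C)(2340 V) = 6.70×10⁻³ J.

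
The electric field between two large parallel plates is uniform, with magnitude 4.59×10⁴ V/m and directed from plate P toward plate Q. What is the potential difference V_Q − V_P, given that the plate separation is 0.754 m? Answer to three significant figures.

-3.46×10⁴ V

In a uniform field, potential decreases in the direction of E: ΔV = −E·d for a displacement d parallel to E.
Going from P to Q is a displacement of 0.754 m along the field, so V_Q − V_P = −Ed = -3.46×10⁴ V.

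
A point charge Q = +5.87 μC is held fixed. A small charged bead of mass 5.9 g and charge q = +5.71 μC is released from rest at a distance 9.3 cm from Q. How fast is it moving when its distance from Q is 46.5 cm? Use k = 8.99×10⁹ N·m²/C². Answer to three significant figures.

29.6 m/s

Only the electrostatic force acts, so mechanical energy is conserved: ½mv² = U₁ − U₂ = kQq(1/r₁ − 1/r₂).
U₁ − U₂ = (8.99×10⁹ N·m²/C²)(5.87×10⁻⁶ C)(5.71×10⁻⁶ C)(1/0.0930 − 1/0.465) = 2.59 J.
v = √(2·2.59/5.90×10⁻³) = 29.6 m/s.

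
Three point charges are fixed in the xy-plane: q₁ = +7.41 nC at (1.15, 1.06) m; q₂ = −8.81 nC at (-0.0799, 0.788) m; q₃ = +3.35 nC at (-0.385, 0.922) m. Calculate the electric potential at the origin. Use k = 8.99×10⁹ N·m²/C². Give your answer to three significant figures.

Electric potential is a scalar, so the contributions from each charge add algebraically: V = Σ kqᵢ/rᵢ.
Distances from the field point to each charge: r₁ = 1.56 m, r₂ = 0.792 m, r₃ = 0.999 m.
V = k[(7.41×10⁻⁹)/(1.56) + (-8.81×10⁻⁹)/(0.792) + (3.35×10⁻⁹)/(0.999)] = -27.3 V.

-27.3 V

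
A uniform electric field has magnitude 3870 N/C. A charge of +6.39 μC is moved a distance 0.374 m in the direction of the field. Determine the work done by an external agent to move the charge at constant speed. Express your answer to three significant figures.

-9.25×10⁻³ J

The potential change for a displacement 0.374 m in the direction of the field is ΔV = −Ed = -1450 V.
W_ext = qΔV = -9.25×10⁻³ J.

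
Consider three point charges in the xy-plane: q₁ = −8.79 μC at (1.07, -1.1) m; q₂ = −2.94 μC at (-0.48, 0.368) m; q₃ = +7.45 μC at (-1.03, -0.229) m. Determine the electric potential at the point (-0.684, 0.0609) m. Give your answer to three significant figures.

The total potential is the scalar sum of each charge's contribution, V = Σ kqᵢ/rᵢ.
Distances from the field point to each charge: r₁ = 2.10 m, r₂ = 0.369 m, r₃ = 0.451 m.
V = k[(-8.79×10⁻⁶)/(2.10) + (-2.94×10⁻⁶)/(0.369) + (7.45×10⁻⁶)/(0.451)] = 3.91×10⁴ V.

3.91×10⁴ V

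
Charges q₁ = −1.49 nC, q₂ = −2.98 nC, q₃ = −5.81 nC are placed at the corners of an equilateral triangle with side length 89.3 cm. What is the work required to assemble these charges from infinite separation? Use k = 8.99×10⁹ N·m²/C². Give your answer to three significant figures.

The assembly work is the sum of pairwise potential energies, U = Σ_{i<j} kqᵢqⱼ/rᵢⱼ.
All three pair separations equal the side length, 0.893 m.
U = (4.47×10⁻⁸) + (8.72×10⁻⁸) + (1.74×10⁻⁷) = 3.06×10⁻⁷ J.

3.06×10⁻⁷ J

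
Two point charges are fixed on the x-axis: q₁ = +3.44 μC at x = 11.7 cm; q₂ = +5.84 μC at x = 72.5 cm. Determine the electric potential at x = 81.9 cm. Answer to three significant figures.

6.03×10⁵ V

The total potential is the scalar sum of each charge's contribution, V = Σ kqᵢ/rᵢ.
Distances from the field point to each charge: r₁ = 0.702 m, r₂ = 0.0940 m.
V = k[(3.44×10⁻⁶)/(0.702) + (5.84×10⁻⁶)/(0.0940)] = 6.03×10⁵ V.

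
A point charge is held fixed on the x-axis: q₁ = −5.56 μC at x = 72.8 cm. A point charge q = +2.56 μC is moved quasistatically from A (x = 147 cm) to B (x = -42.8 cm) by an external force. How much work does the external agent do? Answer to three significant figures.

For quasistatic motion the external work equals the change in potential energy: W_ext = qΔV = q(V_B − V_A).
At A: distance to the source charge is 0.742 m; V_A = kq₁/r = -6.74×10⁴ V.
At B: distance to the source charge is 1.16 m; V_B = kq₁/r = -4.32×10⁴ V.
ΔV = V_B − V_A = 2.41×10⁴ V.
W_ext = qΔV = (2.56×10⁻⁶ C)(2.41×10⁴ V) = 0.0618 J.

0.0618 J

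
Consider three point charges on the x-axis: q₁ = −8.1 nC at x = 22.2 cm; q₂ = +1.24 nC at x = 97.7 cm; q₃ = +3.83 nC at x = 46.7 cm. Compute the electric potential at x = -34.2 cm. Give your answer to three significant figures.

Electric potential is a scalar, so the contributions from each charge add algebraically: V = Σ kqᵢ/rᵢ.
Distances from the field point to each charge: r₁ = 0.564 m, r₂ = 1.32 m, r₃ = 0.809 m.
V = k[(-8.10×10⁻⁹)/(0.564) + (1.24×10⁻⁹)/(1.32) + (3.83×10⁻⁹)/(0.809)] = -78.1 V.

-78.1 V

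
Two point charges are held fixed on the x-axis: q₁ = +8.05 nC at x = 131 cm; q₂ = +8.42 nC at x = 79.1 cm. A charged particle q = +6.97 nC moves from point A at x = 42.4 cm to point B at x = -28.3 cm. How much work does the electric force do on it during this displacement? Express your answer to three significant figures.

1.20×10⁻⁶ J

The work done by the electric force is W_field = −ΔU = −q(V_B − V_A) = q(V_A − V_B).
At A: distances to the source charges are 0.886 m, 0.367 m; V_A = Σ kqᵢ/rᵢ = 288 V.
At B: distances to the source charges are 1.59 m, 1.07 m; V_B = Σ kqᵢ/rᵢ = 116 V.
ΔV = V_B − V_A = -172 V.
W_field = −qΔV = −(6.97×10⁻⁹ C)(-172 V) = 1.20×10⁻⁶ J.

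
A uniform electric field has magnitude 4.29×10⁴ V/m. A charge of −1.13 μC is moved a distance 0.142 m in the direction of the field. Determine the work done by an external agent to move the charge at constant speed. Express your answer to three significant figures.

6.88×10⁻³ J

The potential change for a displacement 0.142 m in the direction of the field is ΔV = −Ed = -6090 V.
W_ext = qΔV = 6.88×10⁻³ J.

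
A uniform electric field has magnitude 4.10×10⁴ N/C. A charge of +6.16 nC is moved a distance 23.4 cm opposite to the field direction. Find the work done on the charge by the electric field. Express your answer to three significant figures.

-5.91×10⁻⁵ J

The potential change for a displacement 23.4 cm opposite to the field direction is ΔV = +Ed = 9590 V.
W_field = −qΔV = -5.91×10⁻⁵ J.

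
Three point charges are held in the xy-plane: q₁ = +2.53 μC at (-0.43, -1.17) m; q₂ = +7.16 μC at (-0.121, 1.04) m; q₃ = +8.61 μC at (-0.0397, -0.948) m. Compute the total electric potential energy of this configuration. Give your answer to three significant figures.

The work to assemble the configuration equals its total potential energy, U = Σ kqᵢqⱼ/rᵢⱼ over all pairs.
Pair separations: r₁₂ = 2.23 m, r₁₃ = 0.449 m, r₂₃ = 1.99 m.
U = (0.0730) + (0.436) + (0.279) = 0.788 J.

0.788 J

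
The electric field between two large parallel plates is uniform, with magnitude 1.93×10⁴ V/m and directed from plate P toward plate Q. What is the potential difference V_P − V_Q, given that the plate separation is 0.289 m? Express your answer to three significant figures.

5580 V

In a uniform field, potential decreases in the direction of E: ΔV = −E·d for a displacement d parallel to E.
Going from Q to P is a displacement of 0.289 m opposite to the field, so V_P − V_Q = +Ed = 5580 V.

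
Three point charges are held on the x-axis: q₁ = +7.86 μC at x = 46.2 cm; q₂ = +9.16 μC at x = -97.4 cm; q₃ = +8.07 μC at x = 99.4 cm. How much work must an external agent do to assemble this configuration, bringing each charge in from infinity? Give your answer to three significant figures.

1.86 J

The assembly work is the sum of pairwise potential energies, U = Σ_{i<j} kqᵢqⱼ/rᵢⱼ.
Pair separations: r₁₂ = 1.44 m, r₁₃ = 0.532 m, r₂₃ = 1.97 m.
U = (0.451) + (1.07) + (0.338) = 1.86 J.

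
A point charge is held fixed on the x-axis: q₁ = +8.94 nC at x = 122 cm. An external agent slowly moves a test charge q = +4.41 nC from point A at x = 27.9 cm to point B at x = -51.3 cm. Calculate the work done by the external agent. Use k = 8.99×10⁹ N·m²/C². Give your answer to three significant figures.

For quasistatic motion the external work equals the change in potential energy: W_ext = qΔV = q(V_B − V_A).
At A: distance to the source charge is 0.941 m; V_A = kq₁/r = 85.4 V.
At B: distance to the source charge is 1.73 m; V_B = kq₁/r = 46.4 V.
ΔV = V_B − V_A = -39.0 V.
W_ext = qΔV = (4.41×10⁻⁹ C)(-39.0 V) = -1.72×10⁻⁷ J.

-1.72×10⁻⁷ J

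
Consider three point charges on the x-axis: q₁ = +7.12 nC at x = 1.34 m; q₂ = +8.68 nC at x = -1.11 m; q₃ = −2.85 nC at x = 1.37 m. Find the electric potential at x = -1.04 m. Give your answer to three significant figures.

1130 V

Electric potential is a scalar, so the contributions from each charge add algebraically: V = Σ kqᵢ/rᵢ.
Distances from the field point to each charge: r₁ = 2.38 m, r₂ = 0.0700 m, r₃ = 2.41 m.
V = k[(7.12×10⁻⁹)/(2.38) + (8.68×10⁻⁹)/(0.0700) + (-2.85×10⁻⁹)/(2.41)] = 1130 V.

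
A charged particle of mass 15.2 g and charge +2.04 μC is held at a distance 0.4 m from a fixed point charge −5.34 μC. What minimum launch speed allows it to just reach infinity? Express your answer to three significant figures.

To just escape, total mechanical energy must reach zero at infinity: ½mv²_min + U = 0, so ½mv²_min = −U = |kQq|/r.
|U| = |kQq|/r = (8.99×10⁹ N·m²/C²)(5.34×10⁻⁶)(2.04×10⁻⁶)/(0.400) = 0.245 J.
v_min = √(2|U|/m) = √(2·0.245/0.0152) = 5.68 m/s.

5.68 m/s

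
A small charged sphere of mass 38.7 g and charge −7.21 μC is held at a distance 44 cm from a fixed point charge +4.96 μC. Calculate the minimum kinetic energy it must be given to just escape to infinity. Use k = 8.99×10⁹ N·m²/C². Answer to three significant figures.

0.731 J

To just escape, total mechanical energy must reach zero at infinity: ½mv²_min + U = 0, so ½mv²_min = −U = |kQq|/r.
|U| = |kQq|/r = (8.99×10⁹ N·m²/C²)(4.96×10⁻⁶)(7.21×10⁻⁶)/(0.440) = 0.731 J.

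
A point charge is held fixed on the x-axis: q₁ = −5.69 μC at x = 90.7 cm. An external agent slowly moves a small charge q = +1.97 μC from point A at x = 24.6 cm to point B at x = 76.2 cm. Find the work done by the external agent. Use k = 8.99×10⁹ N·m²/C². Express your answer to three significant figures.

-0.543 J

For quasistatic motion the external work equals the change in potential energy: W_ext = qΔV = q(V_B − V_A).
At A: distance to the source charge is 0.661 m; V_A = kq₁/r = -7.74×10⁴ V.
At B: distance to the source charge is 0.145 m; V_B = kq₁/r = -3.53×10⁵ V.
ΔV = V_B − V_A = -2.75×10⁵ V.
W_ext = qΔV = (1.97×10⁻⁶ C)(-2.75×10⁵ V) = -0.543 J.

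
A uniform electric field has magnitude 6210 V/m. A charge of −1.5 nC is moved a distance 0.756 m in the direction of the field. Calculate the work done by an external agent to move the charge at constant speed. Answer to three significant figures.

7.04×10⁻⁶ J

The potential change for a displacement 0.756 m in the direction of the field is ΔV = −Ed = -4690 V.
W_ext = qΔV = 7.04×10⁻⁶ J.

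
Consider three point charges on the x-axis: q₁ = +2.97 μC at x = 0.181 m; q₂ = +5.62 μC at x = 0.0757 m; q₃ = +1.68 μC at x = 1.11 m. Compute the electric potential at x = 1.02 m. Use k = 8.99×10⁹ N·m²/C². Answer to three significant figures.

The total potential is the scalar sum of each charge's contribution, V = Σ kqᵢ/rᵢ.
Distances from the field point to each charge: r₁ = 0.839 m, r₂ = 0.944 m, r₃ = 0.0900 m.
V = k[(2.97×10⁻⁶)/(0.839) + (5.62×10⁻⁶)/(0.944) + (1.68×10⁻⁶)/(0.0900)] = 2.53×10⁵ V.

2.53×10⁵ V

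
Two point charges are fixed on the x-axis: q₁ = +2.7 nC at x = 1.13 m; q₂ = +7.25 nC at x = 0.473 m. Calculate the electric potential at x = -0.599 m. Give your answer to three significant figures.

Electric potential is a scalar, so the contributions from each charge add algebraically: V = Σ kqᵢ/rᵢ.
Distances from the field point to each charge: r₁ = 1.73 m, r₂ = 1.07 m.
V = k[(2.70×10⁻⁹)/(1.73) + (7.25×10⁻⁹)/(1.07)] = 74.8 V.

74.8 V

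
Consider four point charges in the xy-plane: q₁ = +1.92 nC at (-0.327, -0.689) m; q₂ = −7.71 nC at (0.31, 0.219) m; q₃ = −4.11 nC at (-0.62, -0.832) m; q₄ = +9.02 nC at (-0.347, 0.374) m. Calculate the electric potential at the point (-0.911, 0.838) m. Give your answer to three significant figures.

49.2 V

The total potential is the scalar sum of each charge's contribution, V = Σ kqᵢ/rᵢ.
Distances from the field point to each charge: r₁ = 1.63 m, r₂ = 1.37 m, r₃ = 1.70 m, r₄ = 0.730 m.
V = k[(1.92×10⁻⁹)/(1.63) + (-7.71×10⁻⁹)/(1.37) + (-4.11×10⁻⁹)/(1.70) + (9.02×10⁻⁹)/(0.730)] = 49.2 V.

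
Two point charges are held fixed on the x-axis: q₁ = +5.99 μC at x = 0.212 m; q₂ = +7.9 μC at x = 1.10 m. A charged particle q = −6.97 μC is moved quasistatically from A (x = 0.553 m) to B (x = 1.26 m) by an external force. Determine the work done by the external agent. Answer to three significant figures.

-1.45 J

For quasistatic motion the external work equals the change in potential energy: W_ext = qΔV = q(V_B − V_A).
At A: distances to the source charges are 0.341 m, 0.547 m; V_A = Σ kqᵢ/rᵢ = 2.88×10⁵ V.
At B: distances to the source charges are 1.05 m, 0.160 m; V_B = Σ kqᵢ/rᵢ = 4.95×10⁵ V.
ΔV = V_B − V_A = 2.08×10⁵ V.
W_ext = qΔV = (-6.97×10⁻⁶ C)(2.08×10⁵ V) = -1.45 J.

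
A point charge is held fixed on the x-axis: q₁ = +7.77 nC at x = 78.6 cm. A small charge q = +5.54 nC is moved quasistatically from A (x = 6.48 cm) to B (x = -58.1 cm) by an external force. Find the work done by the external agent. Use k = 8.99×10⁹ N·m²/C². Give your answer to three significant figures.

-2.53×10⁻⁷ J

For quasistatic motion the external work equals the change in potential energy: W_ext = qΔV = q(V_B − V_A).
At A: distance to the source charge is 0.721 m; V_A = kq₁/r = 96.9 V.
At B: distance to the source charge is 1.37 m; V_B = kq₁/r = 51.1 V.
ΔV = V_B − V_A = -45.8 V.
W_ext = qΔV = (5.54×10⁻⁹ C)(-45.8 V) = -2.53×10⁻⁷ J.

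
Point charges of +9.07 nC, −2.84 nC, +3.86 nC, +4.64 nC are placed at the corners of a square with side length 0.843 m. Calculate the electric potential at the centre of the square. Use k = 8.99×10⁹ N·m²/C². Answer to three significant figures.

222 V

Electric potential is a scalar, so the contributions from each charge add algebraically: V = Σ kqᵢ/rᵢ.
The distance from each corner to the centre is a√2/2 = 0.596 m.
V = k[(9.07×10⁻⁹)/(0.596) + (-2.84×10⁻⁹)/(0.596) + (3.86×10⁻⁹)/(0.596) + (4.64×10⁻⁹)/(0.596)] = 222 V.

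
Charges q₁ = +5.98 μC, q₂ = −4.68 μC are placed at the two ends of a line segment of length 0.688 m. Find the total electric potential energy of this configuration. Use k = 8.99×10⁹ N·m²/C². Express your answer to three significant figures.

-0.366 J

The assembly work is the sum of pairwise potential energies, U = Σ_{i<j} kqᵢqⱼ/rᵢⱼ.
The separation is r = 0.688 m.
U = (-0.366) = -0.366 J.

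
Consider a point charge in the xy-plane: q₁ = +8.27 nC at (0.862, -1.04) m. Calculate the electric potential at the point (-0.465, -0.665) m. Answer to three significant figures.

53.9 V

Electric potential is a scalar, so the contributions from each charge add algebraically: V = Σ kqᵢ/rᵢ.
Distances from the field point to each charge: r₁ = 1.38 m.
V = k[(8.27×10⁻⁹)/(1.38)] = 53.9 V.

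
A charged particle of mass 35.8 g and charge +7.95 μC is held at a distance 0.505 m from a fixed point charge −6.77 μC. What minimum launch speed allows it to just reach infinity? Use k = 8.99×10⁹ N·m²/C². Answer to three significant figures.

7.32 m/s

To just escape, total mechanical energy must reach zero at infinity: ½mv²_min + U = 0, so ½mv²_min = −U = |kQq|/r.
|U| = |kQq|/r = (8.99×10⁹ N·m²/C²)(6.77×10⁻⁶)(7.95×10⁻⁶)/(0.505) = 0.958 J.
v_min = √(2|U|/m) = √(2·0.958/0.0358) = 7.32 m/s.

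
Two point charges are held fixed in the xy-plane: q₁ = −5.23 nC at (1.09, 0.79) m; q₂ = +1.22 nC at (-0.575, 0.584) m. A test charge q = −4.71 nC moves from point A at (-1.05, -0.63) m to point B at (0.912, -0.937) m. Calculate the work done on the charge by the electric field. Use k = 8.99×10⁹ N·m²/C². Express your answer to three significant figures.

-5.67×10⁻⁸ J

The work done by the electric force is W_field = −ΔU = −q(V_B − V_A) = q(V_A − V_B).
At A: distances to the source charges are 2.57 m, 1.30 m; V_A = Σ kqᵢ/rᵢ = -9.89 V.
At B: distances to the source charges are 1.74 m, 2.13 m; V_B = Σ kqᵢ/rᵢ = -21.9 V.
ΔV = V_B − V_A = -12.0 V.
W_field = −qΔV = −(-4.71×10⁻⁹ C)(-12.0 V) = -5.67×10⁻⁸ J.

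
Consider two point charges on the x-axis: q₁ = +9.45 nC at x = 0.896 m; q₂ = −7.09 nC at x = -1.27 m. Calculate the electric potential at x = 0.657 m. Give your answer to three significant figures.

322 V

The total potential is the scalar sum of each charge's contribution, V = Σ kqᵢ/rᵢ.
Distances from the field point to each charge: r₁ = 0.239 m, r₂ = 1.93 m.
V = k[(9.45×10⁻⁹)/(0.239) + (-7.09×10⁻⁹)/(1.93)] = 322 V.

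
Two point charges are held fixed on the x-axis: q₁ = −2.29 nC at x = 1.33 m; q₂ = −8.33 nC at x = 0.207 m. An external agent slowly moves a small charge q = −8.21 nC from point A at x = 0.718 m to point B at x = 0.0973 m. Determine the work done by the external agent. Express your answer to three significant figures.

For quasistatic motion the external work equals the change in potential energy: W_ext = qΔV = q(V_B − V_A).
At A: distances to the source charges are 0.612 m, 0.511 m; V_A = Σ kqᵢ/rᵢ = -180 V.
At B: distances to the source charges are 1.23 m, 0.110 m; V_B = Σ kqᵢ/rᵢ = -699 V.
ΔV = V_B − V_A = -519 V.
W_ext = qΔV = (-8.21×10⁻⁹ C)(-519 V) = 4.26×10⁻⁶ J.

4.26×10⁻⁶ J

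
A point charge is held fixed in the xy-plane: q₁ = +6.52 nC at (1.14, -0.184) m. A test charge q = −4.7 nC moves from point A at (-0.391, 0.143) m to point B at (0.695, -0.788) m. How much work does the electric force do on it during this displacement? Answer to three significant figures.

1.91×10⁻⁷ J

The work done by the electric force is W_field = −ΔU = −q(V_B − V_A) = q(V_A − V_B).
At A: distance to the source charge is 1.57 m; V_A = kq₁/r = 37.4 V.
At B: distance to the source charge is 0.750 m; V_B = kq₁/r = 78.1 V.
ΔV = V_B − V_A = 40.7 V.
W_field = −qΔV = −(-4.70×10⁻⁹ C)(40.7 V) = 1.91×10⁻⁷ J.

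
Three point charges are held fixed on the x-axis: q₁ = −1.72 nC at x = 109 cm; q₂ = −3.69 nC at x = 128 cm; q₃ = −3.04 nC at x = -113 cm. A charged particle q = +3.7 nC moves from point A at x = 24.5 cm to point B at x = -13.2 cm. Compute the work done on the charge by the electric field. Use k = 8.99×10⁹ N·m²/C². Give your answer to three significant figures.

-2.48×10⁻⁸ J

The work done by the electric force is W_field = −ΔU = −q(V_B − V_A) = q(V_A − V_B).
At A: distances to the source charges are 0.845 m, 1.04 m, 1.38 m; V_A = Σ kqᵢ/rᵢ = -70.2 V.
At B: distances to the source charges are 1.22 m, 1.41 m, 0.998 m; V_B = Σ kqᵢ/rᵢ = -63.5 V.
ΔV = V_B − V_A = 6.69 V.
W_field = −qΔV = −(3.70×10⁻⁹ C)(6.69 V) = -2.48×10⁻⁸ J.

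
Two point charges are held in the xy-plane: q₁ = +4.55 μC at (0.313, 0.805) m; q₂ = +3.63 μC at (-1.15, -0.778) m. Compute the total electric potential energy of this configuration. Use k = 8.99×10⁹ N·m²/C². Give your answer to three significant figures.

0.0689 J

The work to assemble the configuration equals its total potential energy, U = Σ kqᵢqⱼ/rᵢⱼ over all pairs.
Pair separations: r₁₂ = 2.16 m.
U = (0.0689) = 0.0689 J.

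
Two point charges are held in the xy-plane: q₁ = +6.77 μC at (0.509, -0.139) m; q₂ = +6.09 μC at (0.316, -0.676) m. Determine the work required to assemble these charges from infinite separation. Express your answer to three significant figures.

The work to assemble the configuration equals its total potential energy, U = Σ kqᵢqⱼ/rᵢⱼ over all pairs.
Pair separations: r₁₂ = 0.571 m.
U = (0.650) = 0.650 J.

0.650 J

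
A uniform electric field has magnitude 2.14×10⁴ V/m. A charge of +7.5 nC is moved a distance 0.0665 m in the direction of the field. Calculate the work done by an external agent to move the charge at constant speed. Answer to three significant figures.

-1.07×10⁻⁵ J

The potential change for a displacement 0.0665 m in the direction of the field is ΔV = −Ed = -1420 V.
W_ext = qΔV = -1.07×10⁻⁵ J.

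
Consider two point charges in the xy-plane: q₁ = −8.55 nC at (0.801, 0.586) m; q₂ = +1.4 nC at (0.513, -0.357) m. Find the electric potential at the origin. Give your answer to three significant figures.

Electric potential is a scalar, so the contributions from each charge add algebraically: V = Σ kqᵢ/rᵢ.
Distances from the field point to each charge: r₁ = 0.992 m, r₂ = 0.625 m.
V = k[(-8.55×10⁻⁹)/(0.992) + (1.40×10⁻⁹)/(0.625)] = -57.3 V.

-57.3 V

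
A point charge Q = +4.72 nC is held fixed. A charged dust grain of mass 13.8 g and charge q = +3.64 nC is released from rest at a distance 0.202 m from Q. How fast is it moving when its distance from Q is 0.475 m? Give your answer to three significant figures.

Only the electrostatic force acts, so mechanical energy is conserved: ½mv² = U₁ − U₂ = kQq(1/r₁ − 1/r₂).
U₁ − U₂ = (8.99×10⁹ N·m²/C²)(4.72×10⁻⁹ C)(3.64×10⁻⁹ C)(1/0.202 − 1/0.475) = 4.39×10⁻⁷ J.
v = √(2·4.39×10⁻⁷/0.0138) = 7.98×10⁻³ m/s.

7.98×10⁻³ m/s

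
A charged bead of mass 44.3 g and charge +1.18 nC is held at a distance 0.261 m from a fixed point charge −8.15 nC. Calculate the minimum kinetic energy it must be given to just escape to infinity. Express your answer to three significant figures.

To just escape, total mechanical energy must reach zero at infinity: ½mv²_min + U = 0, so ½mv²_min = −U = |kQq|/r.
|U| = |kQq|/r = (8.99×10⁹ N·m²/C²)(8.15×10⁻⁹)(1.18×10⁻⁹)/(0.261) = 3.31×10⁻⁷ J.

3.31×10⁻⁷ J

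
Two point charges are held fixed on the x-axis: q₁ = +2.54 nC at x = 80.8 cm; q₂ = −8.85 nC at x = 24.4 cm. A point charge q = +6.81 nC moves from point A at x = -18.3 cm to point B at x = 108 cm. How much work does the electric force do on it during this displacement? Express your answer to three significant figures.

-1.04×10⁻⁶ J

The work done by the electric force is W_field = −ΔU = −q(V_B − V_A) = q(V_A − V_B).
At A: distances to the source charges are 0.991 m, 0.427 m; V_A = Σ kqᵢ/rᵢ = -163 V.
At B: distances to the source charges are 0.272 m, 0.836 m; V_B = Σ kqᵢ/rᵢ = -11.2 V.
ΔV = V_B − V_A = 152 V.
W_field = −qΔV = −(6.81×10⁻⁹ C)(152 V) = -1.04×10⁻⁶ J.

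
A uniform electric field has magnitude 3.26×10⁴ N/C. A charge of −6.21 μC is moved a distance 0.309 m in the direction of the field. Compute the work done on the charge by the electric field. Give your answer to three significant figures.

The potential change for a displacement 0.309 m in the direction of the field is ΔV = −Ed = -1.01×10⁴ V.
W_field = −qΔV = -0.0626 J.

-0.0626 J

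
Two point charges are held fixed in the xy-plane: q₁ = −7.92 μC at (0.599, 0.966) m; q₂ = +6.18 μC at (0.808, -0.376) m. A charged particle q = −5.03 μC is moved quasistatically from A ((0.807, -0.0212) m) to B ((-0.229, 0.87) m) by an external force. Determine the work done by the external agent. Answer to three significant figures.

0.690 J

For quasistatic motion the external work equals the change in potential energy: W_ext = qΔV = q(V_B − V_A).
At A: distances to the source charges are 1.01 m, 0.355 m; V_A = Σ kqᵢ/rᵢ = 8.60×10⁴ V.
At B: distances to the source charges are 0.834 m, 1.62 m; V_B = Σ kqᵢ/rᵢ = -5.11×10⁴ V.
ΔV = V_B − V_A = -1.37×10⁵ V.
W_ext = qΔV = (-5.03×10⁻⁶ C)(-1.37×10⁵ V) = 0.690 J.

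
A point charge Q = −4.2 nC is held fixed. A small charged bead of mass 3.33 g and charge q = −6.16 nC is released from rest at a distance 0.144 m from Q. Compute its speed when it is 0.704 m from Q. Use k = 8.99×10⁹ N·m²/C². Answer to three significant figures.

0.0278 m/s

Only the electrostatic force acts, so mechanical energy is conserved: ½mv² = U₁ − U₂ = kQq(1/r₁ − 1/r₂).
U₁ − U₂ = (8.99×10⁹ N·m²/C²)(-4.20×10⁻⁹ C)(-6.16×10⁻⁹ C)(1/0.144 − 1/0.704) = 1.28×10⁻⁶ J.
v = √(2·1.28×10⁻⁶/3.33×10⁻³) = 0.0278 m/s.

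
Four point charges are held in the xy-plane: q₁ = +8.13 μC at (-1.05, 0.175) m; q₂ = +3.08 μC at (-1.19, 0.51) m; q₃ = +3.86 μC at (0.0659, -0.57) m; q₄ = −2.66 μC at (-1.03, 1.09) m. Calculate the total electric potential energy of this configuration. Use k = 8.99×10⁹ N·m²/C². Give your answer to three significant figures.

0.514 J

The assembly work is the sum of pairwise potential energies, U = Σ_{i<j} kqᵢqⱼ/rᵢⱼ.
Pair separations: r₁₂ = 0.363 m, r₁₃ = 1.34 m, r₁₄ = 0.915 m, r₂₃ = 1.66 m, r₂₄ = 0.602 m, r₃₄ = 1.99 m.
Summing all 6 pair terms gives U = 0.514 J.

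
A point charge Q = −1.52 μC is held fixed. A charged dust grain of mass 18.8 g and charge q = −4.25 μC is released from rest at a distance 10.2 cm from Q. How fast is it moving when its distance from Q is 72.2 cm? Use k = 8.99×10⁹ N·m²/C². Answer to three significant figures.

Only the electrostatic force acts, so mechanical energy is conserved: ½mv² = U₁ − U₂ = kQq(1/r₁ − 1/r₂).
U₁ − U₂ = (8.99×10⁹ N·m²/C²)(-1.52×10⁻⁶ C)(-4.25×10⁻⁶ C)(1/0.102 − 1/0.722) = 0.489 J.
v = √(2·0.489/0.0188) = 7.21 m/s.

7.21 m/s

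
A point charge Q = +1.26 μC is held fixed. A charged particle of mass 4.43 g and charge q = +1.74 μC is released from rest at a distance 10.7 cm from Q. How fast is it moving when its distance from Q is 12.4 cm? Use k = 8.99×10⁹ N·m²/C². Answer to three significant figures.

3.38 m/s

Only the electrostatic force acts, so mechanical energy is conserved: ½mv² = U₁ − U₂ = kQq(1/r₁ − 1/r₂).
U₁ − U₂ = (8.99×10⁹ N·m²/C²)(1.26×10⁻⁶ C)(1.74×10⁻⁶ C)(1/0.107 − 1/0.124) = 0.0253 J.
v = √(2·0.0253/4.43×10⁻³) = 3.38 m/s.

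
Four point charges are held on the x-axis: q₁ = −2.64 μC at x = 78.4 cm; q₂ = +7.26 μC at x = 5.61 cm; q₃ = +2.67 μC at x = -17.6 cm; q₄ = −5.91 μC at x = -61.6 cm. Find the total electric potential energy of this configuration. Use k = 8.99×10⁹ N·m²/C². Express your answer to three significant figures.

The assembly work is the sum of pairwise potential energies, U = Σ_{i<j} kqᵢqⱼ/rᵢⱼ.
Pair separations: r₁₂ = 0.728 m, r₁₃ = 0.960 m, r₁₄ = 1.40 m, r₂₃ = 0.232 m, r₂₄ = 0.672 m, r₃₄ = 0.440 m.
Summing all 6 pair terms gives U = -0.348 J.

-0.348 J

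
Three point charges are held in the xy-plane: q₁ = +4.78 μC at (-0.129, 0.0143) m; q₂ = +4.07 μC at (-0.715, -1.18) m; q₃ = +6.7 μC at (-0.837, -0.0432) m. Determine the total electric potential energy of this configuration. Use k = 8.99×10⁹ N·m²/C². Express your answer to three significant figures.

The assembly work is the sum of pairwise potential energies, U = Σ_{i<j} kqᵢqⱼ/rᵢⱼ.
Pair separations: r₁₂ = 1.33 m, r₁₃ = 0.710 m, r₂₃ = 1.14 m.
U = (0.131) + (0.405) + (0.214) = 0.751 J.

0.751 J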